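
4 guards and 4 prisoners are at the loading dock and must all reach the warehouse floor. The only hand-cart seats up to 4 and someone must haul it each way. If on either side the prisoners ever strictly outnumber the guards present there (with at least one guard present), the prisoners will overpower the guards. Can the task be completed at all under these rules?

1. 2 prisoners → the warehouse floor.  (the loading dock: 4G 2P; the warehouse floor: 0G 2P)
2. 1 prisoner ← the loading dock.  (the loading dock: 4G 3P; the warehouse floor: 0G 1P)
3. 4 guards → the warehouse floor.  (the loading dock: 0G 3P; the warehouse floor: 4G 1P)
4. 1 prisoner ← the loading dock.  (the loading dock: 0G 4P; the warehouse floor: 4G 0P)
5. 4 prisoners → the warehouse floor.  (the loading dock: 0G 0P; the warehouse floor: 4G 4P)

Yes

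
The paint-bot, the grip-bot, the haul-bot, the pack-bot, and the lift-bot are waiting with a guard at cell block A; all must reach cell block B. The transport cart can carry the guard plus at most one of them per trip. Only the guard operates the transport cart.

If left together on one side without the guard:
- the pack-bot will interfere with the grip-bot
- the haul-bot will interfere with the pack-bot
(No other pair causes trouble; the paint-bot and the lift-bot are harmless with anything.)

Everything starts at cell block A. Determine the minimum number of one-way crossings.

Counting alone: the guard can take at most 1 across per trip to cell block B, so moving all 5 needs at least 5 loaded trips out, with a return between consecutive ones — at least 9 crossings.
The safety rule pushes this higher. Following every safe sequence of crossings, the most of the 5 that can be at cell block B as the transport cart arrives there on crossing 9 is 4 — never all 5.
So no plan with fewer than 11 crossings exists, and this one achieves 11:
1. Guard goes to cell block B with the pack-bot.  [cell block A: the grip-bot, the haul-bot, the lift-bot, the paint-bot | cell block B: the pack-bot]
2. Guard goes back to cell block A alone.  [cell block A: the grip-bot, the haul-bot, the lift-bot, the paint-bot | cell block B: the pack-bot]
3. Guard goes to cell block B with the paint-bot.  [cell block A: the grip-bot, the haul-bot, the lift-bot | cell block B: the pack-bot, the paint-bot]
4. Guard goes back to cell block A alone.  [cell block A: the grip-bot, the haul-bot, the lift-bot | cell block B: the pack-bot, the paint-bot]
5. Guard goes to cell block B with the grip-bot.  [cell block A: the haul-bot, the lift-bot | cell block B: the grip-bot, the pack-bot, the paint-bot]
6. Guard goes back to cell block A with the pack-bot.  [cell block A: the haul-bot, the lift-bot, the pack-bot | cell block B: the grip-bot, the paint-bot]
7. Guard goes to cell block B with the haul-bot.  [cell block A: the lift-bot, the pack-bot | cell block B: the grip-bot, the haul-bot, the paint-bot]
8. Guard goes back to cell block A alone.  [cell block A: the lift-bot, the pack-bot | cell block B: the grip-bot, the haul-bot, the paint-bot]
9. Guard goes to cell block B with the lift-bot.  [cell block A: the pack-bot | cell block B: the grip-bot, the haul-bot, the lift-bot, the paint-bot]
10. Guard goes back to cell block A alone.  [cell block A: the pack-bot | cell block B: the grip-bot, the haul-bot, the lift-bot, the paint-bot]
11. Guard goes to cell block B with the pack-bot.  [cell block A: — | cell block B: the grip-bot, the haul-bot, the lift-bot, the pack-bot, the paint-bot]

11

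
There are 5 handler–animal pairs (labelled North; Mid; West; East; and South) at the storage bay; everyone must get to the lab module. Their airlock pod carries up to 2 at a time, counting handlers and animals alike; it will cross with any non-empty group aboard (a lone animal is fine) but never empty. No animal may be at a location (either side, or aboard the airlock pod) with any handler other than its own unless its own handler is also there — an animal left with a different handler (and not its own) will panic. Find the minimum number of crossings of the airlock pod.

impossible

Following every safe sequence of crossings from the start, the most of the 10 that can be at the lab module as the airlock pod arrives there on crossings 1, 3, 5, 7 is 2, 3, 4, 5 respectively; the best ever achieved is 5 of 10.
From crossing 9 on, no configuration arises that was not already reachable earlier: only 82 distinct safe configurations (who is on which side, and where the airlock pod is) can ever be reached, none of them has everyone across, and every continuation just revisits them. So no valid plan exists.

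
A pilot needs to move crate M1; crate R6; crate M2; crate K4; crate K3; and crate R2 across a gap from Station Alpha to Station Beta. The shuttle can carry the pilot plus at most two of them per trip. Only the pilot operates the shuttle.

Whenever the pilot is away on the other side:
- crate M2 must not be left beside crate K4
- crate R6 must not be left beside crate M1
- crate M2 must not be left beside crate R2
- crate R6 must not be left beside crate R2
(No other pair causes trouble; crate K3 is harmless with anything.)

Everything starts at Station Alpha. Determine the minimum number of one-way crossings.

7

Counting alone: the pilot can take at most 2 across per trip to Station Beta, so moving all 6 needs at least 3 loaded trips out, with a return between consecutive ones — at least 5 crossings.
The safety rule pushes this higher. Following every safe sequence of crossings, the most of the 6 that can be at Station Beta as the shuttle arrives there on crossing 5 is 5 — never all 6.
So no plan with fewer than 7 crossings exists, and this one achieves 7:
1. Pilot goes to Station Beta with crate M2 and crate R6.  [Station Alpha: crate K3, crate K4, crate M1, crate R2 | Station Beta: crate M2, crate R6]
2. Pilot goes back to Station Alpha alone.  [Station Alpha: crate K3, crate K4, crate M1, crate R2 | Station Beta: crate M2, crate R6]
3. Pilot goes to Station Beta with crate K4 and crate M1.  [Station Alpha: crate K3, crate R2 | Station Beta: crate K4, crate M1, crate M2, crate R6]
4. Pilot goes back to Station Alpha with crate M2 and crate R6.  [Station Alpha: crate K3, crate M2, crate R2, crate R6 | Station Beta: crate K4, crate M1]
5. Pilot goes to Station Beta with crate K3 and crate R2.  [Station Alpha: crate M2, crate R6 | Station Beta: crate K3, crate K4, crate M1, crate R2]
6. Pilot goes back to Station Alpha alone.  [Station Alpha: crate M2, crate R6 | Station Beta: crate K3, crate K4, crate M1, crate R2]
7. Pilot goes to Station Beta with crate M2 and crate R6.  [Station Alpha: — | Station Beta: crate K3, crate K4, crate M1, crate M2, crate R2, crate R6]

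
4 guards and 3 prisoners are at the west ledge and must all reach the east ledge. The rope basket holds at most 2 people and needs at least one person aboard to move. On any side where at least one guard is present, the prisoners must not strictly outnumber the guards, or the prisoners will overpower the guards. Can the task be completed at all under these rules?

Yes

1. 2 prisoners → the east ledge.  (the west ledge: 4G 1P; the east ledge: 0G 2P)
2. 1 prisoner ← the west ledge.  (the west ledge: 4G 2P; the east ledge: 0G 1P)
3. 2 prisoners → the east ledge.  (the west ledge: 4G 0P; the east ledge: 0G 3P)
4. 1 prisoner ← the west ledge.  (the west ledge: 4G 1P; the east ledge: 0G 2P)
5. 2 guards → the east ledge.  (the west ledge: 2G 1P; the east ledge: 2G 2P)
6. 1 prisoner ← the west ledge.  (the west ledge: 2G 2P; the east ledge: 2G 1P)
7. 1 guard and 1 prisoner → the east ledge.  (the west ledge: 1G 1P; the east ledge: 3G 2P)
8. 1 guard ← the west ledge.  (the west ledge: 2G 1P; the east ledge: 2G 2P)
9. 1 guard and 1 prisoner → the east ledge.  (the west ledge: 1G 0P; the east ledge: 3G 3P)
10. 1 prisoner ← the west ledge.  (the west ledge: 1G 1P; the east ledge: 3G 2P)
11. 1 guard and 1 prisoner → the east ledge.  (the west ledge: 0G 0P; the east ledge: 4G 3P)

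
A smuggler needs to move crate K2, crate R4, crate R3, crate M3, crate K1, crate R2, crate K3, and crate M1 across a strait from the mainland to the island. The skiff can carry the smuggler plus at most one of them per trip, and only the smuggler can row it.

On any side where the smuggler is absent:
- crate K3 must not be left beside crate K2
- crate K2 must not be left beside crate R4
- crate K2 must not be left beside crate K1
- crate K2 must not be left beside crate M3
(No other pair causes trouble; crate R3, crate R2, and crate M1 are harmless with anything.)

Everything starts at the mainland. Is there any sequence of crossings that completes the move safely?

Following every safe sequence of crossings from the start, the most of the 8 that can be at the island as the skiff arrives there on crossings 1, 3, 5, 7, 9 is 1, 2, 3, 4, 5 respectively; the best ever achieved is 5 of 8.
From crossing 11 on, no configuration arises that was not already reachable earlier: only 88 distinct safe configurations (who is on which side, and where the skiff is) can ever be reached, none of them has everyone across, and every continuation just revisits them. So no valid plan exists.

No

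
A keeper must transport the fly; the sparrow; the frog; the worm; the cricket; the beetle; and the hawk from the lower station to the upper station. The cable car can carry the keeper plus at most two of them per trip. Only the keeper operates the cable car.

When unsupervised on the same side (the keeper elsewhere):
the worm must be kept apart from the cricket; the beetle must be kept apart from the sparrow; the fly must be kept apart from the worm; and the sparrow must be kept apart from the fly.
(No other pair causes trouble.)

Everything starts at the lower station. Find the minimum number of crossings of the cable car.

9

Counting alone: the keeper can take at most 2 across per trip to the upper station, so moving all 7 needs at least 4 loaded trips out, with a return between consecutive ones — at least 7 crossings.
The safety rule pushes this higher. Following every safe sequence of crossings, the most of the 7 that can be at the upper station as the cable car arrives there on crossing 7 is 6 — never all 7.
So no plan with fewer than 9 crossings exists, and this one achieves 9:
1. Keeper goes to the upper station with the sparrow and the worm.
2. Keeper goes back to the lower station alone.
3. Keeper goes to the upper station with the fly.
4. Keeper goes back to the lower station with the sparrow and the worm.
5. Keeper goes to the upper station with the beetle and the cricket.
6. Keeper goes back to the lower station alone.
7. Keeper goes to the upper station with the frog and the hawk.
8. Keeper goes back to the lower station alone.
9. Keeper goes to the upper station with the sparrow and the worm.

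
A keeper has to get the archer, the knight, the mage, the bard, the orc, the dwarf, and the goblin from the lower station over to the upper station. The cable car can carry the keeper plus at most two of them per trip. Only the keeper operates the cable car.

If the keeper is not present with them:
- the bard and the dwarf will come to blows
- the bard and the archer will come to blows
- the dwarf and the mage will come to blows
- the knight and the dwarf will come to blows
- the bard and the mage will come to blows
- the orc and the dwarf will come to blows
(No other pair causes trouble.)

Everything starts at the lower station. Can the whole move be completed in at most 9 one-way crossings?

No

Counting alone: the keeper can take at most 2 across per trip to the upper station, so moving all 7 needs at least 4 loaded trips out, with a return between consecutive ones — at least 7 crossings.
The safety rule pushes this higher. Following every safe sequence of crossings, the most of the 7 that can be at the upper station as the cable car arrives there on crossings 7, 9 is 5, 6 respectively — never all 7.
So the move cannot be finished within 9 crossings. (The shortest complete plan takes 11:)
1. Keeper goes to the upper station with the bard and the dwarf.  [the lower station: the archer, the goblin, the knight, the mage, the orc | the upper station: the bard, the dwarf]
2. Keeper goes back to the lower station with the bard.  [the lower station: the archer, the bard, the goblin, the knight, the mage, the orc | the upper station: the dwarf]
3. Keeper goes to the upper station with the archer and the mage.  [the lower station: the bard, the goblin, the knight, the orc | the upper station: the archer, the dwarf, the mage]
4. Keeper goes back to the lower station with the mage.  [the lower station: the bard, the goblin, the knight, the mage, the orc | the upper station: the archer, the dwarf]
5. Keeper goes to the upper station with the knight and the mage.  [the lower station: the bard, the goblin, the orc | the upper station: the archer, the dwarf, the knight, the mage]
6. Keeper goes back to the lower station with the dwarf.  [the lower station: the bard, the dwarf, the goblin, the orc | the upper station: the archer, the knight, the mage]
7. Keeper goes to the upper station with the bard and the orc.  [the lower station: the dwarf, the goblin | the upper station: the archer, the bard, the knight, the mage, the orc]
8. Keeper goes back to the lower station with the bard.  [the lower station: the bard, the dwarf, the goblin | the upper station: the archer, the knight, the mage, the orc]
9. Keeper goes to the upper station with the bard and the goblin.  [the lower station: the dwarf | the upper station: the archer, the bard, the goblin, the knight, the mage, the orc]
10. Keeper goes back to the lower station with the bard.  [the lower station: the bard, the dwarf | the upper station: the archer, the goblin, the knight, the mage, the orc]
11. Keeper goes to the upper station with the bard and the dwarf.  [the lower station: — | the upper station: the archer, the bard, the dwarf, the goblin, the knight, the mage, the orc]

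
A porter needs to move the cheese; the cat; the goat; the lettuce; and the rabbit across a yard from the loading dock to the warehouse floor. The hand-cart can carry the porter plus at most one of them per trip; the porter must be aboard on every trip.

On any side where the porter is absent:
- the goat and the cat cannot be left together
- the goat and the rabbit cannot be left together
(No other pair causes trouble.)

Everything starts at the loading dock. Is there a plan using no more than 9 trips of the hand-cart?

No

Counting alone: the porter can take at most 1 across per trip to the warehouse floor, so moving all 5 needs at least 5 loaded trips out, with a return between consecutive ones — at least 9 crossings.
The safety rule pushes this higher. Following every safe sequence of crossings, the most of the 5 that can be at the warehouse floor as the hand-cart arrives there on crossing 9 is 4 — never all 5.
So the move cannot be finished within 9 crossings. (The shortest complete plan takes 11:)
1. Porter goes to the warehouse floor with the goat.
2. Porter goes back to the loading dock alone.
3. Porter goes to the warehouse floor with the cheese.
4. Porter goes back to the loading dock alone.
5. Porter goes to the warehouse floor with the cat.
6. Porter goes back to the loading dock with the goat.
7. Porter goes to the warehouse floor with the rabbit.
8. Porter goes back to the loading dock alone.
9. Porter goes to the warehouse floor with the lettuce.
10. Porter goes back to the loading dock alone.
11. Porter goes to the warehouse floor with the goat.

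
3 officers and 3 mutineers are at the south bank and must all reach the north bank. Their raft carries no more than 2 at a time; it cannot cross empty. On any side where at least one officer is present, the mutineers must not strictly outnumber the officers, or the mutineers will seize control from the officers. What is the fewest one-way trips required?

11

Counting alone: each trip to the north bank takes at most 2 across and each return brings at least 1 back, so after t trips out (and t−1 returns) at most 2t − (t−1) of the 6 are across; that first reaches 6 at t = 5, so at least 9 crossings are needed.
The safety rule pushes this higher. Following every safe sequence of crossings, the most of the 6 that can be at the north bank as the raft arrives there on crossing 9 is 5 — never all 6.
So no plan with fewer than 11 crossings exists, and this one achieves 11:
1. 2 mutineers → the north bank.  (the south bank: 3O 1M; the north bank: 0O 2M)
2. 1 mutineer ← the south bank.  (the south bank: 3O 2M; the north bank: 0O 1M)
3. 2 mutineers → the north bank.  (the south bank: 3O 0M; the north bank: 0O 3M)
4. 1 mutineer ← the south bank.  (the south bank: 3O 1M; the north bank: 0O 2M)
5. 2 officers → the north bank.  (the south bank: 1O 1M; the north bank: 2O 2M)
6. 1 officer and 1 mutineer ← the south bank.  (the south bank: 2O 2M; the north bank: 1O 1M)
7. 2 officers → the north bank.  (the south bank: 0O 2M; the north bank: 3O 1M)
8. 1 mutineer ← the south bank.  (the south bank: 0O 3M; the north bank: 3O 0M)
9. 2 mutineers → the north bank.  (the south bank: 0O 1M; the north bank: 3O 2M)
10. 1 mutineer ← the south bank.  (the south bank: 0O 2M; the north bank: 3O 1M)
11. 2 mutineers → the north bank.  (the south bank: 0O 0M; the north bank: 3O 3M)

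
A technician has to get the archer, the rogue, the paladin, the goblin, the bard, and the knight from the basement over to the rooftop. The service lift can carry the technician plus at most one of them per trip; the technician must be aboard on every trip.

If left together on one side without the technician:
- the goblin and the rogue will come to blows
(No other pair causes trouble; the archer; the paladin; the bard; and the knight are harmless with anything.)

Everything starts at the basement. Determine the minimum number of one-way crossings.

11

Counting alone: the technician can take at most 1 across per trip to the rooftop, so moving all 6 needs at least 6 loaded trips out, with a return between consecutive ones — at least 11 crossings.
The plan below uses exactly 11 crossings, so it is optimal:
1. Technician goes to the rooftop with the rogue.  [the basement: the archer, the bard, the goblin, the knight, the paladin | the rooftop: the rogue]
2. Technician goes back to the basement alone.  [the basement: the archer, the bard, the goblin, the knight, the paladin | the rooftop: the rogue]
3. Technician goes to the rooftop with the archer.  [the basement: the bard, the goblin, the knight, the paladin | the rooftop: the archer, the rogue]
4. Technician goes back to the basement alone.  [the basement: the bard, the goblin, the knight, the paladin | the rooftop: the archer, the rogue]
5. Technician goes to the rooftop with the paladin.  [the basement: the bard, the goblin, the knight | the rooftop: the archer, the paladin, the rogue]
6. Technician goes back to the basement alone.  [the basement: the bard, the goblin, the knight | the rooftop: the archer, the paladin, the rogue]
7. Technician goes to the rooftop with the bard.  [the basement: the goblin, the knight | the rooftop: the archer, the bard, the paladin, the rogue]
8. Technician goes back to the basement alone.  [the basement: the goblin, the knight | the rooftop: the archer, the bard, the paladin, the rogue]
9. Technician goes to the rooftop with the knight.  [the basement: the goblin | the rooftop: the archer, the bard, the knight, the paladin, the rogue]
10. Technician goes back to the basement alone.  [the basement: the goblin | the rooftop: the archer, the bard, the knight, the paladin, the rogue]
11. Technician goes to the rooftop with the goblin.  [the basement: — | the rooftop: the archer, the bard, the goblin, the knight, the paladin, the rogue]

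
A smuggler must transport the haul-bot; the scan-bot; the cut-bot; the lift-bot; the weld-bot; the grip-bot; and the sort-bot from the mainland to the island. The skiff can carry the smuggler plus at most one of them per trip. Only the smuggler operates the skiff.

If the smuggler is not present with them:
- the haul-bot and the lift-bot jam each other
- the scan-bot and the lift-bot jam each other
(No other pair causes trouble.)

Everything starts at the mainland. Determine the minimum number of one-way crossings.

15

Counting alone: the smuggler can take at most 1 across per trip to the island, so moving all 7 needs at least 7 loaded trips out, with a return between consecutive ones — at least 13 crossings.
The safety rule pushes this higher. Following every safe sequence of crossings, the most of the 7 that can be at the island as the skiff arrives there on crossing 13 is 6 — never all 7.
So no plan with fewer than 15 crossings exists, and this one achieves 15:
1. Smuggler goes to the island with the lift-bot.
2. Smuggler goes back to the mainland alone.
3. Smuggler goes to the island with the haul-bot.
4. Smuggler goes back to the mainland with the lift-bot.
5. Smuggler goes to the island with the scan-bot.
6. Smuggler goes back to the mainland alone.
7. Smuggler goes to the island with the cut-bot.
8. Smuggler goes back to the mainland alone.
9. Smuggler goes to the island with the weld-bot.
10. Smuggler goes back to the mainland alone.
11. Smuggler goes to the island with the grip-bot.
12. Smuggler goes back to the mainland alone.
13. Smuggler goes to the island with the sort-bot.
14. Smuggler goes back to the mainland alone.
15. Smuggler goes to the island with the lift-bot.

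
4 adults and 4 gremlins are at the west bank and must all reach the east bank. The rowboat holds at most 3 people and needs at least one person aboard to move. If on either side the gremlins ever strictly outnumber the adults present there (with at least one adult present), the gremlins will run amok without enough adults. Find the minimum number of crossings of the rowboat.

Counting alone: each trip to the east bank takes at most 3 across and each return brings at least 1 back, so after t trips out (and t−1 returns) at most 3t − (t−1) of the 8 are across; that first reaches 8 at t = 4, so at least 7 crossings are needed.
The safety rule pushes this higher. Following every safe sequence of crossings, the most of the 8 that can be at the east bank as the rowboat arrives there on crossing 7 is 7 — never all 8.
So no plan with fewer than 9 crossings exists, and this one achieves 9:
1. 2 gremlins → the east bank.  (the west bank: 4A 2G; the east bank: 0A 2G)
2. 1 gremlin ← the west bank.  (the west bank: 4A 3G; the east bank: 0A 1G)
3. 3 gremlins → the east bank.  (the west bank: 4A 0G; the east bank: 0A 4G)
4. 1 gremlin ← the west bank.  (the west bank: 4A 1G; the east bank: 0A 3G)
5. 3 adults → the east bank.  (the west bank: 1A 1G; the east bank: 3A 3G)
6. 1 adult and 1 gremlin ← the west bank.  (the west bank: 2A 2G; the east bank: 2A 2G)
7. 2 adults → the east bank.  (the west bank: 0A 2G; the east bank: 4A 2G)
8. 1 gremlin ← the west bank.  (the west bank: 0A 3G; the east bank: 4A 1G)
9. 3 gremlins → the east bank.  (the west bank: 0A 0G; the east bank: 4A 4G)

9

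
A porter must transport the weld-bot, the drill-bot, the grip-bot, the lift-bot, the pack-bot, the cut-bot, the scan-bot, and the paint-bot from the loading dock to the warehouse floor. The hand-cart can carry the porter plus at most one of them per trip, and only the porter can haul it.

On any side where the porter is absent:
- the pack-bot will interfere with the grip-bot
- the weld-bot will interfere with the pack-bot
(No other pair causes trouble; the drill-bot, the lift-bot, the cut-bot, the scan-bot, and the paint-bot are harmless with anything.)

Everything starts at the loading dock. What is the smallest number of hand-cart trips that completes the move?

Counting alone: the porter can take at most 1 across per trip to the warehouse floor, so moving all 8 needs at least 8 loaded trips out, with a return between consecutive ones — at least 15 crossings.
The safety rule pushes this higher. Following every safe sequence of crossings, the most of the 8 that can be at the warehouse floor as the hand-cart arrives there on crossing 15 is 7 — never all 8.
So no plan with fewer than 17 crossings exists, and this one achieves 17:
1. Porter goes to the warehouse floor with the pack-bot.
2. Porter goes back to the loading dock alone.
3. Porter goes to the warehouse floor with the weld-bot.
4. Porter goes back to the loading dock with the pack-bot.
5. Porter goes to the warehouse floor with the grip-bot.
6. Porter goes back to the loading dock alone.
7. Porter goes to the warehouse floor with the drill-bot.
8. Porter goes back to the loading dock alone.
9. Porter goes to the warehouse floor with the lift-bot.
10. Porter goes back to the loading dock alone.
11. Porter goes to the warehouse floor with the cut-bot.
12. Porter goes back to the loading dock alone.
13. Porter goes to the warehouse floor with the scan-bot.
14. Porter goes back to the loading dock alone.
15. Porter goes to the warehouse floor with the paint-bot.
16. Porter goes back to the loading dock alone.
17. Porter goes to the warehouse floor with the pack-bot.

17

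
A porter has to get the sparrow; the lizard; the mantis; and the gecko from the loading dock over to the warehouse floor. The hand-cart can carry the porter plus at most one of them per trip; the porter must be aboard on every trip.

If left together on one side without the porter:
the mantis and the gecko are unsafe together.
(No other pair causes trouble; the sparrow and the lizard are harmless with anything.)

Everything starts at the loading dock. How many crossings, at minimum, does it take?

7

Counting alone: the porter can take at most 1 across per trip to the warehouse floor, so moving all 4 needs at least 4 loaded trips out, with a return between consecutive ones — at least 7 crossings.
The plan below uses exactly 7 crossings, so it is optimal:
1. Porter goes to the warehouse floor with the mantis.  [the loading dock: the gecko, the lizard, the sparrow | the warehouse floor: the mantis]
2. Porter goes back to the loading dock alone.  [the loading dock: the gecko, the lizard, the sparrow | the warehouse floor: the mantis]
3. Porter goes to the warehouse floor with the sparrow.  [the loading dock: the gecko, the lizard | the warehouse floor: the mantis, the sparrow]
4. Porter goes back to the loading dock alone.  [the loading dock: the gecko, the lizard | the warehouse floor: the mantis, the sparrow]
5. Porter goes to the warehouse floor with the lizard.  [the loading dock: the gecko | the warehouse floor: the lizard, the mantis, the sparrow]
6. Porter goes back to the loading dock alone.  [the loading dock: the gecko | the warehouse floor: the lizard, the mantis, the sparrow]
7. Porter goes to the warehouse floor with the gecko.  [the loading dock: — | the warehouse floor: the gecko, the lizard, the mantis, the sparrow]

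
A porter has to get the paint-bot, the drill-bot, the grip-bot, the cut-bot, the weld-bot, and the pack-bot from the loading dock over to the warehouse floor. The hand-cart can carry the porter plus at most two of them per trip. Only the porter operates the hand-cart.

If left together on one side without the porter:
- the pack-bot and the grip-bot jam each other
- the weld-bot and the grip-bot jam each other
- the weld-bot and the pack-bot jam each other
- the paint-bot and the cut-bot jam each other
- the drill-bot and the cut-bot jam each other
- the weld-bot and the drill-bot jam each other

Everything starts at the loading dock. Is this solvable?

No

Whatever the first load, the items left behind include a forbidden pair without the porter. No opening move is safe, so no plan exists.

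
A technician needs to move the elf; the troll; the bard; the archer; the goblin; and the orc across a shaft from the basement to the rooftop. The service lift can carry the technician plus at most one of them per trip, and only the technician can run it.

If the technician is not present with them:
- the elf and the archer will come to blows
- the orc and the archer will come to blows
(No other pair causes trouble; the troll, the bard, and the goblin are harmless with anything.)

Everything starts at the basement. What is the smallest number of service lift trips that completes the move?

Counting alone: the technician can take at most 1 across per trip to the rooftop, so moving all 6 needs at least 6 loaded trips out, with a return between consecutive ones — at least 11 crossings.
The safety rule pushes this higher. Following every safe sequence of crossings, the most of the 6 that can be at the rooftop as the service lift arrives there on crossing 11 is 5 — never all 6.
So no plan with fewer than 13 crossings exists, and this one achieves 13:
1. Technician goes to the rooftop with the archer.
2. Technician goes back to the basement alone.
3. Technician goes to the rooftop with the elf.
4. Technician goes back to the basement with the archer.
5. Technician goes to the rooftop with the orc.
6. Technician goes back to the basement alone.
7. Technician goes to the rooftop with the troll.
8. Technician goes back to the basement alone.
9. Technician goes to the rooftop with the bard.
10. Technician goes back to the basement alone.
11. Technician goes to the rooftop with the goblin.
12. Technician goes back to the basement alone.
13. Technician goes to the rooftop with the archer.

13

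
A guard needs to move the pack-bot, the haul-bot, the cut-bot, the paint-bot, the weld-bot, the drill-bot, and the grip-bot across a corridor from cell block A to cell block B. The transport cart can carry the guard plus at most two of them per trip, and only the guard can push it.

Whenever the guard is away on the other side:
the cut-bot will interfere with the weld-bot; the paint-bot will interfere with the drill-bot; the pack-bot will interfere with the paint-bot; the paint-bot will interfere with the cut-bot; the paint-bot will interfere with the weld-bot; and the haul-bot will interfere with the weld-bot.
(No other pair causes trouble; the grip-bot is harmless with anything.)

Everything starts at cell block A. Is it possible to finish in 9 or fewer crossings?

Counting alone: the guard can take at most 2 across per trip to cell block B, so moving all 7 needs at least 4 loaded trips out, with a return between consecutive ones — at least 7 crossings.
The safety rule pushes this higher. Following every safe sequence of crossings, the most of the 7 that can be at cell block B as the transport cart arrives there on crossings 7, 9 is 5, 6 respectively — never all 7.
So the move cannot be finished within 9 crossings. (The shortest complete plan takes 11:)
1. Guard goes to cell block B with the paint-bot and the weld-bot.  [cell block A: the cut-bot, the drill-bot, the grip-bot, the haul-bot, the pack-bot | cell block B: the paint-bot, the weld-bot]
2. Guard goes back to cell block A with the paint-bot.  [cell block A: the cut-bot, the drill-bot, the grip-bot, the haul-bot, the pack-bot, the paint-bot | cell block B: the weld-bot]
3. Guard goes to cell block B with the pack-bot and the paint-bot.  [cell block A: the cut-bot, the drill-bot, the grip-bot, the haul-bot | cell block B: the pack-bot, the paint-bot, the weld-bot]
4. Guard goes back to cell block A with the paint-bot.  [cell block A: the cut-bot, the drill-bot, the grip-bot, the haul-bot, the paint-bot | cell block B: the pack-bot, the weld-bot]
5. Guard goes to cell block B with the cut-bot and the drill-bot.  [cell block A: the grip-bot, the haul-bot, the paint-bot | cell block B: the cut-bot, the drill-bot, the pack-bot, the weld-bot]
6. Guard goes back to cell block A with the cut-bot.  [cell block A: the cut-bot, the grip-bot, the haul-bot, the paint-bot | cell block B: the drill-bot, the pack-bot, the weld-bot]
7. Guard goes to cell block B with the cut-bot and the haul-bot.  [cell block A: the grip-bot, the paint-bot | cell block B: the cut-bot, the drill-bot, the haul-bot, the pack-bot, the weld-bot]
8. Guard goes back to cell block A with the weld-bot.  [cell block A: the grip-bot, the paint-bot, the weld-bot | cell block B: the cut-bot, the drill-bot, the haul-bot, the pack-bot]
9. Guard goes to cell block B with the grip-bot and the paint-bot.  [cell block A: the weld-bot | cell block B: the cut-bot, the drill-bot, the grip-bot, the haul-bot, the pack-bot, the paint-bot]
10. Guard goes back to cell block A with the paint-bot.  [cell block A: the paint-bot, the weld-bot | cell block B: the cut-bot, the drill-bot, the grip-bot, the haul-bot, the pack-bot]
11. Guard goes to cell block B with the paint-bot and the weld-bot.  [cell block A: — | cell block B: the cut-bot, the drill-bot, the grip-bot, the haul-bot, the pack-bot, the paint-bot, the weld-bot]

No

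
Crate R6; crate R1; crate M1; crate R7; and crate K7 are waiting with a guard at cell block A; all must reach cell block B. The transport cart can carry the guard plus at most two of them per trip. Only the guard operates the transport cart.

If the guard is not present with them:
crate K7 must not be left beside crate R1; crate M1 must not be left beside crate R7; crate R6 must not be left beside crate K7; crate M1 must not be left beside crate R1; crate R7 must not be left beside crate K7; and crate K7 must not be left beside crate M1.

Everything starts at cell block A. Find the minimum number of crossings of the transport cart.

7

Counting alone: the guard can take at most 2 across per trip to cell block B, so moving all 5 needs at least 3 loaded trips out, with a return between consecutive ones — at least 5 crossings.
The safety rule pushes this higher. Following every safe sequence of crossings, the most of the 5 that can be at cell block B as the transport cart arrives there on crossing 5 is 4 — never all 5.
So no plan with fewer than 7 crossings exists, and this one achieves 7:
1. Guard goes to cell block B with crate K7 and crate M1.
2. Guard goes back to cell block A with crate M1.
3. Guard goes to cell block B with crate M1 and crate R6.
4. Guard goes back to cell block A with crate K7.
5. Guard goes to cell block B with crate R1 and crate R7.
6. Guard goes back to cell block A with crate M1.
7. Guard goes to cell block B with crate K7 and crate M1.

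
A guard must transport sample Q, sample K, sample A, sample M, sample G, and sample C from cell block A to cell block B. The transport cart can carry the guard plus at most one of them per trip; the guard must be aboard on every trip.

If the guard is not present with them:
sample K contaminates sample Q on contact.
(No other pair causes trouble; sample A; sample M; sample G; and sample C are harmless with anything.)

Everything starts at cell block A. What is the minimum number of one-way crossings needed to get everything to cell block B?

Counting alone: the guard can take at most 1 across per trip to cell block B, so moving all 6 needs at least 6 loaded trips out, with a return between consecutive ones — at least 11 crossings.
The plan below uses exactly 11 crossings, so it is optimal:
1. Guard goes to cell block B with sample Q.
2. Guard goes back to cell block A alone.
3. Guard goes to cell block B with sample A.
4. Guard goes back to cell block A alone.
5. Guard goes to cell block B with sample M.
6. Guard goes back to cell block A alone.
7. Guard goes to cell block B with sample G.
8. Guard goes back to cell block A alone.
9. Guard goes to cell block B with sample C.
10. Guard goes back to cell block A alone.
11. Guard goes to cell block B with sample K.

11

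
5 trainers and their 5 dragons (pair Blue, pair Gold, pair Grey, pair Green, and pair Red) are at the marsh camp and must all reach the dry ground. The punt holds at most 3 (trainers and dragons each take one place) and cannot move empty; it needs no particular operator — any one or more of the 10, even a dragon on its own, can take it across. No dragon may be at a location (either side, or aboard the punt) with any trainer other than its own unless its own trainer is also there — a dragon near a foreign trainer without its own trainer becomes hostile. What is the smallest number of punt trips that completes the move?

Counting alone: each trip to the dry ground takes at most 3 across and each return brings at least 1 back, so after t trips out (and t−1 returns) at most 3t − (t−1) of the 10 are across; that first reaches 10 at t = 5, so at least 9 crossings are needed.
The safety rule pushes this higher. Following every safe sequence of crossings, the most of the 10 that can be at the dry ground as the punt arrives there on crossing 9 is 9 — never all 10.
So no plan with fewer than 11 crossings exists, and this one achieves 11:
1. dragon Blue and trainer Blue cross → the dry ground.
2. trainer Blue crosses ← the marsh camp.
3. dragon Gold, dragon Green, and dragon Grey cross → the dry ground.
4. dragon Blue crosses ← the marsh camp.
5. trainer Gold, trainer Green, and trainer Grey cross → the dry ground.
6. dragon Gold and trainer Gold cross ← the marsh camp.
7. trainer Blue, trainer Gold, and trainer Red cross → the dry ground.
8. dragon Grey crosses ← the marsh camp.
9. dragon Blue and dragon Gold cross → the dry ground.
10. dragon Blue crosses ← the marsh camp.
11. dragon Blue, dragon Grey, and dragon Red cross → the dry ground.

11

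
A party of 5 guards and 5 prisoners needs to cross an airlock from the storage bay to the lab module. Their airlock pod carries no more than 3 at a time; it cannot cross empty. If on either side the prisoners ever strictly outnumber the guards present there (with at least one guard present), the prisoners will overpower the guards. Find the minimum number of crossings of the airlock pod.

11

Counting alone: each trip to the lab module takes at most 3 across and each return brings at least 1 back, so after t trips out (and t−1 returns) at most 3t − (t−1) of the 10 are across; that first reaches 10 at t = 5, so at least 9 crossings are needed.
The safety rule pushes this higher. Following every safe sequence of crossings, the most of the 10 that can be at the lab module as the airlock pod arrives there on crossing 9 is 9 — never all 10.
So no plan with fewer than 11 crossings exists, and this one achieves 11:
1. 2 prisoners → the lab module.  (the storage bay: 5G 3P; the lab module: 0G 2P)
2. 1 prisoner ← the storage bay.  (the storage bay: 5G 4P; the lab module: 0G 1P)
3. 3 prisoners → the lab module.  (the storage bay: 5G 1P; the lab module: 0G 4P)
4. 1 prisoner ← the storage bay.  (the storage bay: 5G 2P; the lab module: 0G 3P)
5. 3 guards → the lab module.  (the storage bay: 2G 2P; the lab module: 3G 3P)
6. 1 guard and 1 prisoner ← the storage bay.  (the storage bay: 3G 3P; the lab module: 2G 2P)
7. 3 guards → the lab module.  (the storage bay: 0G 3P; the lab module: 5G 2P)
8. 1 prisoner ← the storage bay.  (the storage bay: 0G 4P; the lab module: 5G 1P)
9. 2 prisoners → the lab module.  (the storage bay: 0G 2P; the lab module: 5G 3P)
10. 1 prisoner ← the storage bay.  (the storage bay: 0G 3P; the lab module: 5G 2P)
11. 3 prisoners → the lab module.  (the storage bay: 0G 0P; the lab module: 5G 5P)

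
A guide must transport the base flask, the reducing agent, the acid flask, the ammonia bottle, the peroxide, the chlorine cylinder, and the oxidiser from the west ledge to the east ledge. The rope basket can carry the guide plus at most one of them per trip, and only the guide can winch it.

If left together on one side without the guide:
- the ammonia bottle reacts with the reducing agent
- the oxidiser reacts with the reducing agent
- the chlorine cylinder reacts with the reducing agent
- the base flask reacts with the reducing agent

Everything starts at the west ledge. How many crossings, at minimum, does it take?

impossible

Following every safe sequence of crossings from the start, the most of the 7 that can be at the east ledge as the rope basket arrives there on crossings 1, 3, 5, 7 is 1, 2, 3, 4 respectively; the best ever achieved is 4 of 7.
From crossing 9 on, no configuration arises that was not already reachable earlier: only 44 distinct safe configurations (who is on which side, and where the rope basket is) can ever be reached, none of them has everyone across, and every continuation just revisits them. So no valid plan exists.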